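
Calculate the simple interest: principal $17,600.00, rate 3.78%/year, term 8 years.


Formula: I = P * r * t
Substituting: I = $17,600.00 * 0.0378 * 8
Step: I = $17,600.00 * 0.3024
I = $5,322.24

$5,322.24


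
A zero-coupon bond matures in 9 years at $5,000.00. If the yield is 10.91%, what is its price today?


Formula: Price = FV / (1 + r)^n
Substituting: Price = $5,000.00 / (1 + 0.1091)^9
Discount factor: (1.1091)^9 = 2.539431
Price = $5,000.00 / 2.539431 = $1,968.95

$1,968.95


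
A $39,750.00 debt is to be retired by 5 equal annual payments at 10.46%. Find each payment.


Formula: PMT = PV * r / (1 - (1+r)^(-n))
Denominator: 1 - (1 + 0.1046)^(-5) = 0.3919
Numerator: $39,750.00 * 0.1046 = 4157.85
PMT = 4157.85 / 0.3919 = $10,609.46

$10,609.46


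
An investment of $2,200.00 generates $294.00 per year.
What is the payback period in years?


Formula: Payback = investment / annual cash flow
Substituting: Payback = $2,200.00 / $294.00
Payback = 7.483 years

7.483 years


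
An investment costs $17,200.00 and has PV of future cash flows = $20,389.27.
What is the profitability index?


Formula: PI = PV(cash flows) / initial investment
Substituting: PI = $20,389.27 / $17,200.00
PI = 1.1854

1.1854


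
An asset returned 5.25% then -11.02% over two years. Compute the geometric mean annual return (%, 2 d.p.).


Formula: Geometric mean = ((1+r1)*(1+r2))^(1/2) - 1
Product: (1 + 0.0525) * (1 + -0.1102) = 1.0525 * 0.8898 = 0.936515
Square root: 0.936515^0.5 = 0.967737
Geometric mean = 0.967737 - 1 = -0.032263
As percentage: -3.23%

-3.23%


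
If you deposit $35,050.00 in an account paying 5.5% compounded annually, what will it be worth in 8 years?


Formula: FV = P * (1 + r)^n
Substituting: FV = $35,050.00 * (1 + 0.055)^8
Growth factor: (1.055)^8 = 1.534687
FV = $35,050.00 * 1.534687 = $53,790.76

$53,790.76


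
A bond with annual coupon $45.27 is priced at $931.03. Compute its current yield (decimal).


Formula: Current yield = annual coupon / price
Substituting: CY = $45.27 / $931.03
CY = 0.048624

0.048624


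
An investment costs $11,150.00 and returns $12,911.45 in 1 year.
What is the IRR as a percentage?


Formula: IRR = C1/C0 - 1
Substituting: IRR = $12,911.45 / $11,150.00 - 1
Ratio: 1.157978 - 1 = 0.157978
IRR = 15.7978%

15.7978%


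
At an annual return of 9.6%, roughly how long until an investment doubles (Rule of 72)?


Formula: Years ≈ 72 / r
Substituting: Years ≈ 72 / 9.6
Years ≈ 7.5

7.5 years


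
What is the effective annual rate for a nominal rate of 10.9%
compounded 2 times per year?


Formula: EAR = (1 + r/m)^m - 1
Period rate: r/m = 0.109 / 2 = 0.0545
Compounding: (1 + 0.0545)^2 = 1.11197
EAR = 1.11197 - 1 = 0.11197

0.11197


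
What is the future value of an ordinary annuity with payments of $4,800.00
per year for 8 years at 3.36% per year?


Formula: FV = PMT * ((1+r)^n - 1) / r
Growth factor: (1 + 0.0336)^8 = 1.302627
Numerator: 1.302627 - 1 = 0.302627
FV = $4,800.00 * 0.302627 / 0.0336 = $43,232.40

$43,232.40


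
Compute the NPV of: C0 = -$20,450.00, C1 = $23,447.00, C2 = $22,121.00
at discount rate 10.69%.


Formula: NPV = C0 + C1/(1+r) + C2/(1+r)^2
Discount C1: $23,447.00 / (1 + 0.1069) = $21,182.58
Discount C2: $22,121.00 / (1 + 0.1069)^2 = $18,054.60
NPV = -$20,450.00 + $21,182.58 + $18,054.60 = $18,787.19

$18,787.19


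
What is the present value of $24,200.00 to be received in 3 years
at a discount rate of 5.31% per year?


Formula: PV = FV / (1 + r)^n
Substituting: PV = $24,200.00 / (1 + 0.0531)^3
Discount factor: (1.0531)^3 = 1.167909
PV = $24,200.00 / 1.167909 = $20,720.80

$20,720.80


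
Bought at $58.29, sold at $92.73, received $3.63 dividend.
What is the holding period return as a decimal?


Formula: HPR = (P1 - P0 + D) / P0
Gain: $92.73 - $58.29 + $3.63 = $38.07
HPR = $38.07 / $58.29 = 0.6531

0.6531


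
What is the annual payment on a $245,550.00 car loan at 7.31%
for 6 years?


Formula: PMT = PV * r / (1 - (1+r)^(-n))
Denominator: 1 - (1 + 0.0731)^(-6) = 0.345124
Numerator: $245,550.00 * 0.0731 = 17949.705
PMT = 17949.705 / 0.345124 = $52,009.38

$52,009.38


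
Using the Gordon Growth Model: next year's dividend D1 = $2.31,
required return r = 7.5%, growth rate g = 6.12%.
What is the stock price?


Formula: P = D1 / (r - g)
Spread: r - g = 0.075 - 0.0612 = 0.0138
Substituting: P = $2.31 / 0.0138
P = $167.39

$167.39


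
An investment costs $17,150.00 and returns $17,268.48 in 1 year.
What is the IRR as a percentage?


Formula: IRR = C1/C0 - 1
Substituting: IRR = $17,268.48 / $17,150.00 - 1
Ratio: 1.006908 - 1 = 0.006908
IRR = 0.6908%

0.6908%


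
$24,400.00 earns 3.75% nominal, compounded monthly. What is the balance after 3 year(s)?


Formula: FV = P * (1 + r/m)^(m*t)
Period rate: r/m = 0.0375 / 12 = 0.003125
Total periods: m*t = 12 * 3 = 36
Growth factor: (1 + 0.003125)^36 = 1.118876
FV = $24,400.00 * 1.118876 = $27,300.57

$27,300.57


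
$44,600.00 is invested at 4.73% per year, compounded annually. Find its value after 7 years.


Formula: FV = P * (1 + r)^n
Substituting: FV = $44,600.00 * (1 + 0.0473)^7
Growth factor: (1.0473)^7 = 1.381967
FV = $44,600.00 * 1.381967 = $61,635.74

$61,635.74


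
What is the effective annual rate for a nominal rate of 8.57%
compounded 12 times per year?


Formula: EAR = (1 + r/m)^m - 1
Period rate: r/m = 0.0857 / 12 = 0.007142
Compounding: (1 + 0.007142)^12 = 1.089148
EAR = 1.089148 - 1 = 0.089148

0.089148


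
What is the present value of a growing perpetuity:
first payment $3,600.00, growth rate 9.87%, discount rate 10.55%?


Formula: PV = C / (r - g)
Spread: r - g = 0.1055 - 0.0987 = 0.0068
Substituting: PV = $3,600.00 / 0.0068
PV = $529,411.76

$529,411.76


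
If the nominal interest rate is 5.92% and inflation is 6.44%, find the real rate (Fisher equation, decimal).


Formula: (1 + r_real) = (1 + r_nom) / (1 + inflation)
Substituting: (1 + r_real) = 1.0592 / 1.0644
(1 + r_real) = 0.995115
r_real = 0.995115 - 1 = -0.004885

-0.004885


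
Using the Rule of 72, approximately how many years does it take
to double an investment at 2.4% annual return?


Formula: Years ≈ 72 / r
Substituting: Years ≈ 72 / 2.4
Years ≈ 30.0

30.0 years


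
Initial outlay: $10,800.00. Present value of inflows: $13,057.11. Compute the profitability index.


Formula: PI = PV(cash flows) / initial investment
Substituting: PI = $13,057.11 / $10,800.00
PI = 1.209

1.209


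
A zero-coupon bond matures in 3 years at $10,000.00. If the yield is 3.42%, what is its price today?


Formula: Price = FV / (1 + r)^n
Substituting: Price = $10,000.00 / (1 + 0.0342)^3
Discount factor: (1.0342)^3 = 1.106149
Price = $10,000.00 / 1.106149 = $9,040.37

$9,040.37


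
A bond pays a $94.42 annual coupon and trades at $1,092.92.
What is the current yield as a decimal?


Formula: Current yield = annual coupon / price
Substituting: CY = $94.42 / $1,092.92
CY = 0.086392

0.086392


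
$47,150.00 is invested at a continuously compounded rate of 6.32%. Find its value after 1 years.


Formula: FV = P * e^(r*t)
Exponent: r*t = 0.0632 * 1 = 0.0632
e^(0.0632) = 1.06524
FV = $47,150.00 * 1.06524 = $50,226.06

$50,226.06


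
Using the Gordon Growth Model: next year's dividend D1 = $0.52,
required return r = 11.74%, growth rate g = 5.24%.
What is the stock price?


Formula: P = D1 / (r - g)
Spread: r - g = 0.1174 - 0.0524 = 0.065
Substituting: P = $0.52 / 0.065
P = $8.00

$8.00


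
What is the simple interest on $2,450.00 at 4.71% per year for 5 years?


Formula: I = P * r * t
Substituting: I = $2,450.00 * 0.0471 * 5
Step: I = $2,450.00 * 0.2355
I = $576.98

$576.98


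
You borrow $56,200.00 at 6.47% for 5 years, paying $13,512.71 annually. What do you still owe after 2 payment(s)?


Formula: Balance = PV*(1+r)^k - PMT*((1+r)^k - 1)/r
Growth: (1 + 0.0647)^2 = 1.133586
Accumulated factor: ((1+r)^k - 1)/r = 2.0647
Balance = $56,200.00 * 1.133586 - $13,512.71 * 2.0647
Balance = $35,807.85

$35,807.85


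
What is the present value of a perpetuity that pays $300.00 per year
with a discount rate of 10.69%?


Formula: PV = C / r
Substituting: PV = $300.00 / 0.1069
PV = $2,806.36

$2,806.36


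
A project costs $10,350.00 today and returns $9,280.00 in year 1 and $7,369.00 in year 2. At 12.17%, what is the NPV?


Formula: NPV = C0 + C1/(1+r) + C2/(1+r)^2
Discount C1: $9,280.00 / (1 + 0.1217) = $8,273.16
Discount C2: $7,369.00 / (1 + 0.1217)^2 = $5,856.73
NPV = -$10,350.00 + $8,273.16 + $5,856.73 = $3,779.89

$3,779.89


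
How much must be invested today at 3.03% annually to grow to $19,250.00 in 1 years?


Formula: PV = FV / (1 + r)^n
Substituting: PV = $19,250.00 / (1 + 0.0303)^1
Discount factor: (1.0303)^1 = 1.0303
PV = $19,250.00 / 1.0303 = $18,683.88

$18,683.88


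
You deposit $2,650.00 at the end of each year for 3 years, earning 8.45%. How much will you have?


Formula: FV = PMT * ((1+r)^n - 1) / r
Growth factor: (1 + 0.0845)^3 = 1.275524
Numerator: 1.275524 - 1 = 0.275524
FV = $2,650.00 * 0.275524 / 0.0845 = $8,640.70

$8,640.70


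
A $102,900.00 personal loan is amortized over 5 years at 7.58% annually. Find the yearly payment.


Formula: PMT = PV * r / (1 - (1+r)^(-n))
Denominator: 1 - (1 + 0.0758)^(-5) = 0.306027
Numerator: $102,900.00 * 0.0758 = 7799.82
PMT = 7799.82 / 0.306027 = $25,487.32

$25,487.32


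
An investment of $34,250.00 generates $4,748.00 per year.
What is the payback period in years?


Formula: Payback = investment / annual cash flow
Substituting: Payback = $34,250.00 / $4,748.00
Payback = 7.2136 years

7.2136 years


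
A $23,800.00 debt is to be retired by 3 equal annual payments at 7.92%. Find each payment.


Formula: PMT = PV * r / (1 - (1+r)^(-n))
Denominator: 1 - (1 + 0.0792)^(-3) = 0.204401
Numerator: $23,800.00 * 0.0792 = 1884.96
PMT = 1884.96 / 0.204401 = $9,221.87

$9,221.87


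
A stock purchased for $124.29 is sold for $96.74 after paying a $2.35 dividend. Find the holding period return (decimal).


Formula: HPR = (P1 - P0 + D) / P0
Gain: $96.74 - $124.29 + $2.35 = -$25.20
HPR = -$25.20 / $124.29 = -0.2028

-0.2028


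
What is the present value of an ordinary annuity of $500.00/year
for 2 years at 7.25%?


Formula: PV = PMT * (1 - (1+r)^(-n)) / r
Discount factor: (1 + 0.0725)^(-2) = 0.869371
Bracket: 1 - 0.869371 = 0.130629
PV = $500.00 * 0.130629 / 0.0725 = $900.89

$900.89


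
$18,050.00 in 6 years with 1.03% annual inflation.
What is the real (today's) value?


Formula: Real value = nominal / (1 + inflation)^years
Price level: (1 + 0.0103)^6 = 1.063413
Real value = $18,050.00 / 1.063413 = $16,973.64

$16,973.64


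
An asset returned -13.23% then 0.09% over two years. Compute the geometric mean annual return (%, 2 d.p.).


Formula: Geometric mean = ((1+r1)*(1+r2))^(1/2) - 1
Product: (1 + -0.1323) * (1 + 0.0009) = 0.8677 * 1.0009 = 0.868481
Square root: 0.868481^0.5 = 0.931923
Geometric mean = 0.931923 - 1 = -0.068077
As percentage: -6.81%

-6.81%


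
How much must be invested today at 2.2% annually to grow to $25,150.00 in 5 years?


Formula: PV = FV / (1 + r)^n
Substituting: PV = $25,150.00 / (1 + 0.022)^5
Discount factor: (1.022)^5 = 1.114948
PV = $25,150.00 / 1.114948 = $22,557.11

$22,557.11


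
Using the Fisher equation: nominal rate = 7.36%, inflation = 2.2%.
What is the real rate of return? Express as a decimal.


Formula: (1 + r_real) = (1 + r_nom) / (1 + inflation)
Substituting: (1 + r_real) = 1.0736 / 1.022
(1 + r_real) = 1.050489
r_real = 1.050489 - 1 = 0.050489

0.050489


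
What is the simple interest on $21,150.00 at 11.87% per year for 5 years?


Formula: I = P * r * t
Substituting: I = $21,150.00 * 0.1187 * 5
Step: I = $21,150.00 * 0.5935
I = $12,552.53

$12,552.53


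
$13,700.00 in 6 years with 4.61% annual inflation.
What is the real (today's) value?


Formula: Real value = nominal / (1 + inflation)^years
Price level: (1 + 0.0461)^6 = 1.310507
Real value = $13,700.00 / 1.310507 = $10,453.97

$10,453.97


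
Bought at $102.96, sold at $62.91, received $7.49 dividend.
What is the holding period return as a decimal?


Formula: HPR = (P1 - P0 + D) / P0
Gain: $62.91 - $102.96 + $7.49 = -$32.56
HPR = -$32.56 / $102.96 = -0.3162

-0.3162


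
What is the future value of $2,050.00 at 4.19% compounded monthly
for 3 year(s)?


Formula: FV = P * (1 + r/m)^(m*t)
Period rate: r/m = 0.0419 / 12 = 0.003492
Total periods: m*t = 12 * 3 = 36
Growth factor: (1 + 0.003492)^36 = 1.133694
FV = $2,050.00 * 1.133694 = $2,324.07

$2,324.07


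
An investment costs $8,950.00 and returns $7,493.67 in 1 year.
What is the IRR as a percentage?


Formula: IRR = C1/C0 - 1
Substituting: IRR = $7,493.67 / $8,950.00 - 1
Ratio: 0.837282 - 1 = -0.162718
IRR = -16.2718%

-16.2718%


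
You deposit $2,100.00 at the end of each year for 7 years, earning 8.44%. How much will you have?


Formula: FV = PMT * ((1+r)^n - 1) / r
Growth factor: (1 + 0.0844)^7 = 1.763301
Numerator: 1.763301 - 1 = 0.763301
FV = $2,100.00 * 0.763301 / 0.0844 = $18,992.10

$18,992.10


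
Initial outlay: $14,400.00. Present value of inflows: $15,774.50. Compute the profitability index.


Formula: PI = PV(cash flows) / initial investment
Substituting: PI = $15,774.50 / $14,400.00
PI = 1.0955

1.0955


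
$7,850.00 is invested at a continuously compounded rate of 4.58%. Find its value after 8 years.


Formula: FV = P * e^(r*t)
Exponent: r*t = 0.0458 * 8 = 0.3664
e^(0.3664) = 1.442532
FV = $7,850.00 * 1.442532 = $11,323.88

$11,323.88


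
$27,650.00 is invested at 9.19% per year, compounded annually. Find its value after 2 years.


Formula: FV = P * (1 + r)^n
Substituting: FV = $27,650.00 * (1 + 0.0919)^2
Growth factor: (1.0919)^2 = 1.192246
FV = $27,650.00 * 1.192246 = $32,965.59

$32,965.59


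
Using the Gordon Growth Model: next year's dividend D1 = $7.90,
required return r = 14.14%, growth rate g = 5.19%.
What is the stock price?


Formula: P = D1 / (r - g)
Spread: r - g = 0.1414 - 0.0519 = 0.0895
Substituting: P = $7.90 / 0.0895
P = $88.27

$88.27


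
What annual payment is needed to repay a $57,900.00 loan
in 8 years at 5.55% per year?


Formula: PMT = PV * r / (1 - (1+r)^(-n))
Denominator: 1 - (1 + 0.0555)^(-8) = 0.350866
Numerator: $57,900.00 * 0.0555 = 3213.45
PMT = 3213.45 / 0.350866 = $9,158.61

$9,158.61


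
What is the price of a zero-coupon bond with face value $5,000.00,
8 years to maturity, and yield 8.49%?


Formula: Price = FV / (1 + r)^n
Substituting: Price = $5,000.00 / (1 + 0.0849)^8
Discount factor: (1.0849)^8 = 1.919189
Price = $5,000.00 / 1.919189 = $2,605.27

$2,605.27


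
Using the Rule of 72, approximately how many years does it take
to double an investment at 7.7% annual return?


Formula: Years ≈ 72 / r
Substituting: Years ≈ 72 / 7.7
Years ≈ 9.4

9.4 years


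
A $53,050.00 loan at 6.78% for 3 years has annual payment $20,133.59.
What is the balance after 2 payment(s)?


Formula: Balance = PV*(1+r)^k - PMT*((1+r)^k - 1)/r
Growth: (1 + 0.0678)^2 = 1.140197
Accumulated factor: ((1+r)^k - 1)/r = 2.0678
Balance = $53,050.00 * 1.140197 - $20,133.59 * 2.0678
Balance = $18,855.20

$18,855.20


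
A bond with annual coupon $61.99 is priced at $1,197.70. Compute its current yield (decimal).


Formula: Current yield = annual coupon / price
Substituting: CY = $61.99 / $1,197.70
CY = 0.051758

0.051758


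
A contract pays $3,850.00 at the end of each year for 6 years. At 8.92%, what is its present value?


Formula: PV = PMT * (1 - (1+r)^(-n)) / r
Discount factor: (1 + 0.0892)^(-6) = 0.5989
Bracket: 1 - 0.5989 = 0.4011
PV = $3,850.00 * 0.4011 / 0.0892 = $17,312.06

$17,312.06


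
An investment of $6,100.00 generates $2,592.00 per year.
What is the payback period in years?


Formula: Payback = investment / annual cash flow
Substituting: Payback = $6,100.00 / $2,592.00
Payback = 2.3534 years

2.3534 years


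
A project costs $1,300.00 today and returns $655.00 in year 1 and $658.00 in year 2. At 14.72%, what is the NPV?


Formula: NPV = C0 + C1/(1+r) + C2/(1+r)^2
Discount C1: $655.00 / (1 + 0.1472) = $570.96
Discount C2: $658.00 / (1 + 0.1472)^2 = $499.97
NPV = -$1,300.00 + $570.96 + $499.97 = -$229.07

-$229.07


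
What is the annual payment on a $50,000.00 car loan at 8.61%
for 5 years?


Formula: PMT = PV * r / (1 - (1+r)^(-n))
Denominator: 1 - (1 + 0.0861)^(-5) = 0.338316
Numerator: $50,000.00 * 0.0861 = 4305.0
PMT = 4305.0 / 0.338316 = $12,724.81

$12,724.81


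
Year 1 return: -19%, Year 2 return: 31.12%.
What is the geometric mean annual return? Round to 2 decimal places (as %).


Formula: Geometric mean = ((1+r1)*(1+r2))^(1/2) - 1
Product: (1 + -0.19) * (1 + 0.3112) = 0.81 * 1.3112 = 1.062072
Square root: 1.062072^0.5 = 1.030569
Geometric mean = 1.030569 - 1 = 0.030569
As percentage: 3.06%

3.06%


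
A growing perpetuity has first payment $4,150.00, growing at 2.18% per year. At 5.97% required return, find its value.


Formula: PV = C / (r - g)
Spread: r - g = 0.0597 - 0.0218 = 0.0379
Substituting: PV = $4,150.00 / 0.0379
PV = $109,498.68

$109,498.68


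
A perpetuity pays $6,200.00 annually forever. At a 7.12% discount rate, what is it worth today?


Formula: PV = C / r
Substituting: PV = $6,200.00 / 0.0712
PV = $87,078.65

$87,078.65


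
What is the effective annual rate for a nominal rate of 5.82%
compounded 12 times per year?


Formula: EAR = (1 + r/m)^m - 1
Period rate: r/m = 0.0582 / 12 = 0.00485
Compounding: (1 + 0.00485)^12 = 1.059778
EAR = 1.059778 - 1 = 0.059778

0.059778


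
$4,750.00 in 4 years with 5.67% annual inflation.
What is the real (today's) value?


Formula: Real value = nominal / (1 + inflation)^years
Price level: (1 + 0.0567)^4 = 1.246829
Real value = $4,750.00 / 1.246829 = $3,809.66

$3,809.66


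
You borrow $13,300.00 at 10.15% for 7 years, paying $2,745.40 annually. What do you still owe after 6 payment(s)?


Formula: Balance = PV*(1+r)^k - PMT*((1+r)^k - 1)/r
Growth: (1 + 0.1015)^6 = 1.786105
Accumulated factor: ((1+r)^k - 1)/r = 7.744878
Balance = $13,300.00 * 1.786105 - $2,745.40 * 7.744878
Balance = $2,492.41

$2,492.41


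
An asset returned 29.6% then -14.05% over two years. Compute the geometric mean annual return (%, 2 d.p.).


Formula: Geometric mean = ((1+r1)*(1+r2))^(1/2) - 1
Product: (1 + 0.296) * (1 + -0.1405) = 1.296 * 0.8595 = 1.113912
Square root: 1.113912^0.5 = 1.05542
Geometric mean = 1.05542 - 1 = 0.05542
As percentage: 5.54%

5.54%


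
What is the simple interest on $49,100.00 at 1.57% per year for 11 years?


Formula: I = P * r * t
Substituting: I = $49,100.00 * 0.0157 * 11
Step: I = $49,100.00 * 0.1727
I = $8,479.57

$8,479.57


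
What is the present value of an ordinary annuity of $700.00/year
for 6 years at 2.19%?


Formula: PV = PMT * (1 - (1+r)^(-n)) / r
Discount factor: (1 + 0.0219)^(-6) = 0.878111
Bracket: 1 - 0.878111 = 0.121889
PV = $700.00 * 0.121889 / 0.0219 = $3,895.98

$3,895.98


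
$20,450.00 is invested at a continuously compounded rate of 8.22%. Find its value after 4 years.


Formula: FV = P * e^(r*t)
Exponent: r*t = 0.0822 * 4 = 0.3288
e^(0.3288) = 1.3893
FV = $20,450.00 * 1.3893 = $28,411.18

$28,411.18


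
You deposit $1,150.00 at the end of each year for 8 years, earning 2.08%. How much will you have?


Formula: FV = PMT * ((1+r)^n - 1) / r
Growth factor: (1 + 0.0208)^8 = 1.179031
Numerator: 1.179031 - 1 = 0.179031
FV = $1,150.00 * 0.179031 / 0.0208 = $9,898.36

$9,898.36


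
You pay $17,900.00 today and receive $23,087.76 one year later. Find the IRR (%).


Formula: IRR = C1/C0 - 1
Substituting: IRR = $23,087.76 / $17,900.00 - 1
Ratio: 1.289819 - 1 = 0.289819
IRR = 28.9819%

28.9819%


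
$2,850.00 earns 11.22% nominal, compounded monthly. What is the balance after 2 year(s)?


Formula: FV = P * (1 + r/m)^(m*t)
Period rate: r/m = 0.1122 / 12 = 0.00935
Total periods: m*t = 12 * 2 = 24
Growth factor: (1 + 0.00935)^24 = 1.250267
FV = $2,850.00 * 1.250267 = $3,563.26

$3,563.26


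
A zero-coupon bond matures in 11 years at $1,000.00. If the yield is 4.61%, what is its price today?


Formula: Price = FV / (1 + r)^n
Substituting: Price = $1,000.00 / (1 + 0.0461)^11
Discount factor: (1.0461)^11 = 1.641743
Price = $1,000.00 / 1.641743 = $609.11

$609.11


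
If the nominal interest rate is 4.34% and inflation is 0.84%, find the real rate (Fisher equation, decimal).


Formula: (1 + r_real) = (1 + r_nom) / (1 + inflation)
Substituting: (1 + r_real) = 1.0434 / 1.0084
(1 + r_real) = 1.034708
r_real = 1.034708 - 1 = 0.034708

0.034708


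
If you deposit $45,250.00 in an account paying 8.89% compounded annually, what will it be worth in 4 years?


Formula: FV = P * (1 + r)^n
Substituting: FV = $45,250.00 * (1 + 0.0889)^4
Growth factor: (1.0889)^4 = 1.405892
FV = $45,250.00 * 1.405892 = $63,616.62

$63,616.62


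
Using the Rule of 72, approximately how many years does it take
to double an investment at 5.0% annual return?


Formula: Years ≈ 72 / r
Substituting: Years ≈ 72 / 5.0
Years ≈ 14.4

14.4 years


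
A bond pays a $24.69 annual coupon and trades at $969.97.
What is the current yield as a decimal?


Formula: Current yield = annual coupon / price
Substituting: CY = $24.69 / $969.97
CY = 0.025454

0.025454


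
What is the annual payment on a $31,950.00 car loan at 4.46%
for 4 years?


Formula: PMT = PV * r / (1 - (1+r)^(-n))
Denominator: 1 - (1 + 0.0446)^(-4) = 0.160154
Numerator: $31,950.00 * 0.0446 = 1424.97
PMT = 1424.97 / 0.160154 = $8,897.53

$8,897.53


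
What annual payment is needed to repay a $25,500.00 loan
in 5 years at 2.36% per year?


Formula: PMT = PV * r / (1 - (1+r)^(-n))
Denominator: 1 - (1 + 0.0236)^(-5) = 0.110085
Numerator: $25,500.00 * 0.0236 = 601.8
PMT = 601.8 / 0.110085 = $5,466.69

$5,466.69


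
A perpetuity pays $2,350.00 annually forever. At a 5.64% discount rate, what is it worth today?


Formula: PV = C / r
Substituting: PV = $2,350.00 / 0.0564
PV = $41,666.67

$41,666.67


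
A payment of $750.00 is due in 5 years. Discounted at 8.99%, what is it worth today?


Formula: PV = FV / (1 + r)^n
Substituting: PV = $750.00 / (1 + 0.0899)^5
Discount factor: (1.0899)^5 = 1.537918
PV = $750.00 / 1.537918 = $487.67

$487.67


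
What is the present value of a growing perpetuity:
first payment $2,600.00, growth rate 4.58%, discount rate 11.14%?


Formula: PV = C / (r - g)
Spread: r - g = 0.1114 - 0.0458 = 0.0656
Substituting: PV = $2,600.00 / 0.0656
PV = $39,634.15

$39,634.15


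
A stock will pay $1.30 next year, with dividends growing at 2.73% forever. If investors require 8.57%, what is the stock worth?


Formula: P = D1 / (r - g)
Spread: r - g = 0.0857 - 0.0273 = 0.0584
Substituting: P = $1.30 / 0.0584
P = $22.26

$22.26


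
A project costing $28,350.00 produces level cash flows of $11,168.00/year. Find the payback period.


Formula: Payback = investment / annual cash flow
Substituting: Payback = $28,350.00 / $11,168.00
Payback = 2.5385 years

2.5385 years


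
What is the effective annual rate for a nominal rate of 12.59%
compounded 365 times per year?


Formula: EAR = (1 + r/m)^m - 1
Period rate: r/m = 0.1259 / 365 = 0.000345
Compounding: (1 + 0.000345)^365 = 1.134144
EAR = 1.134144 - 1 = 0.134144

0.134144


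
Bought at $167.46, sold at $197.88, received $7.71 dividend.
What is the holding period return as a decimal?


Formula: HPR = (P1 - P0 + D) / P0
Gain: $197.88 - $167.46 + $7.71 = $38.13
HPR = $38.13 / $167.46 = 0.2277

0.2277


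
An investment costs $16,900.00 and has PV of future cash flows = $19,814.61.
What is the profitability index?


Formula: PI = PV(cash flows) / initial investment
Substituting: PI = $19,814.61 / $16,900.00
PI = 1.1725

1.1725


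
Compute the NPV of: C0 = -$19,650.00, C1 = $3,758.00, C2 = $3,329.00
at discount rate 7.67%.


Formula: NPV = C0 + C1/(1+r) + C2/(1+r)^2
Discount C1: $3,758.00 / (1 + 0.0767) = $3,490.29
Discount C2: $3,329.00 / (1 + 0.0767)^2 = $2,871.60
NPV = -$19,650.00 + $3,490.29 + $2,871.60 = -$13,288.10

-$13,288.10


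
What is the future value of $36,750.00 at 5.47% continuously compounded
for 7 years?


Formula: FV = P * e^(r*t)
Exponent: r*t = 0.0547 * 7 = 0.3829
e^(0.3829) = 1.466531
FV = $36,750.00 * 1.466531 = $53,895.03

$53,895.03


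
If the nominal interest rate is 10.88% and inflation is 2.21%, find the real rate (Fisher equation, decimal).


Formula: (1 + r_real) = (1 + r_nom) / (1 + inflation)
Substituting: (1 + r_real) = 1.1088 / 1.0221
(1 + r_real) = 1.084825
r_real = 1.084825 - 1 = 0.084825

0.084825


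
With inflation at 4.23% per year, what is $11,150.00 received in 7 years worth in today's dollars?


Formula: Real value = nominal / (1 + inflation)^years
Price level: (1 + 0.0423)^7 = 1.336439
Real value = $11,150.00 / 1.336439 = $8,343.07

$8,343.07


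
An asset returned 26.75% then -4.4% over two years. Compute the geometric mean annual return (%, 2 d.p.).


Formula: Geometric mean = ((1+r1)*(1+r2))^(1/2) - 1
Product: (1 + 0.2675) * (1 + -0.044) = 1.2675 * 0.956 = 1.21173
Square root: 1.21173^0.5 = 1.100786
Geometric mean = 1.100786 - 1 = 0.100786
As percentage: 10.08%

10.08%


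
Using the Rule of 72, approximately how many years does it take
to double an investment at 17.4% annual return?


Formula: Years ≈ 72 / r
Substituting: Years ≈ 72 / 17.4
Years ≈ 4.1

4.1 years


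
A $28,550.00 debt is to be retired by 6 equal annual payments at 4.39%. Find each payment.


Formula: PMT = PV * r / (1 - (1+r)^(-n))
Denominator: 1 - (1 + 0.0439)^(-6) = 0.227236
Numerator: $28,550.00 * 0.0439 = 1253.345
PMT = 1253.345 / 0.227236 = $5,515.60

$5,515.60


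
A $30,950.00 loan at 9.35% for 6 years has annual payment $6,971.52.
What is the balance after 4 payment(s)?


Formula: Balance = PV*(1+r)^k - PMT*((1+r)^k - 1)/r
Growth: (1 + 0.0935)^4 = 1.4298
Accumulated factor: ((1+r)^k - 1)/r = 4.596786
Balance = $30,950.00 * 1.4298 - $6,971.52 * 4.596786
Balance = $12,205.71

$12,205.71


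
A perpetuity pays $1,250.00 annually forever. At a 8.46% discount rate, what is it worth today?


Formula: PV = C / r
Substituting: PV = $1,250.00 / 0.0846
PV = $14,775.41

$14,775.41


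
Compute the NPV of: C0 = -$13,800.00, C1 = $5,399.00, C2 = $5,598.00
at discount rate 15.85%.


Formula: NPV = C0 + C1/(1+r) + C2/(1+r)^2
Discount C1: $5,399.00 / (1 + 0.1585) = $4,660.34
Discount C2: $5,598.00 / (1 + 0.1585)^2 = $4,171.01
NPV = -$13,800.00 + $4,660.34 + $4,171.01 = -$4,968.66

-$4,968.66


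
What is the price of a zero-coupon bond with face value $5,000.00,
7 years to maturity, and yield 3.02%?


Formula: Price = FV / (1 + r)^n
Substituting: Price = $5,000.00 / (1 + 0.0302)^7
Discount factor: (1.0302)^7 = 1.231547
Price = $5,000.00 / 1.231547 = $4,059.94

$4,059.94


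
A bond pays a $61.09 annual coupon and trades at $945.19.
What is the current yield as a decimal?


Formula: Current yield = annual coupon / price
Substituting: CY = $61.09 / $945.19
CY = 0.064633

0.064633


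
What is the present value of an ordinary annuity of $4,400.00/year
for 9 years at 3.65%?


Formula: PV = PMT * (1 - (1+r)^(-n)) / r
Discount factor: (1 + 0.0365)^(-9) = 0.72423
Bracket: 1 - 0.72423 = 0.27577
PV = $4,400.00 * 0.27577 / 0.0365 = $33,243.56

$33,243.56


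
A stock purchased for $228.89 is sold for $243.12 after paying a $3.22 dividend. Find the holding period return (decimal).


Formula: HPR = (P1 - P0 + D) / P0
Gain: $243.12 - $228.89 + $3.22 = $17.45
HPR = $17.45 / $228.89 = 0.0762

0.0762


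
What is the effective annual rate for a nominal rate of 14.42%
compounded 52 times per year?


Formula: EAR = (1 + r/m)^m - 1
Period rate: r/m = 0.1442 / 52 = 0.002773
Compounding: (1 + 0.002773)^52 = 1.154885
EAR = 1.154885 - 1 = 0.154885

0.154885


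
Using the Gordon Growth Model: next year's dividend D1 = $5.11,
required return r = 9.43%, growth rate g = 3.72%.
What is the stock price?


Formula: P = D1 / (r - g)
Spread: r - g = 0.0943 - 0.0372 = 0.0571
Substituting: P = $5.11 / 0.0571
P = $89.49

$89.49


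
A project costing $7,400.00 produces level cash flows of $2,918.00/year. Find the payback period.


Formula: Payback = investment / annual cash flow
Substituting: Payback = $7,400.00 / $2,918.00
Payback = 2.536 years

2.536 years


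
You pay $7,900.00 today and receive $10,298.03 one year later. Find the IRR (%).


Formula: IRR = C1/C0 - 1
Substituting: IRR = $10,298.03 / $7,900.00 - 1
Ratio: 1.303548 - 1 = 0.303548
IRR = 30.3548%

30.3548%


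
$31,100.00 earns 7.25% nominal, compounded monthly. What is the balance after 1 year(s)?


Formula: FV = P * (1 + r/m)^(m*t)
Period rate: r/m = 0.0725 / 12 = 0.006042
Total periods: m*t = 12 * 1 = 12
Growth factor: (1 + 0.006042)^12 = 1.074958
FV = $31,100.00 * 1.074958 = $33,431.20

$33,431.20


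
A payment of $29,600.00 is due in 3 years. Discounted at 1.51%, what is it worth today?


Formula: PV = FV / (1 + r)^n
Substituting: PV = $29,600.00 / (1 + 0.0151)^3
Discount factor: (1.0151)^3 = 1.045987
PV = $29,600.00 / 1.045987 = $28,298.62

$28,298.62


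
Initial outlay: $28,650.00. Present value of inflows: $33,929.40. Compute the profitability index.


Formula: PI = PV(cash flows) / initial investment
Substituting: PI = $33,929.40 / $28,650.00
PI = 1.1843

1.1843


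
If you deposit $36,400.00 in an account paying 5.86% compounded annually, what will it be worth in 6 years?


Formula: FV = P * (1 + r)^n
Substituting: FV = $36,400.00 * (1 + 0.0586)^6
Growth factor: (1.0586)^6 = 1.407315
FV = $36,400.00 * 1.407315 = $51,226.27

$51,226.27


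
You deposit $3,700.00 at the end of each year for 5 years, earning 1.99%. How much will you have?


Formula: FV = PMT * ((1+r)^n - 1) / r
Growth factor: (1 + 0.0199)^5 = 1.10354
Numerator: 1.10354 - 1 = 0.10354
FV = $3,700.00 * 0.10354 / 0.0199 = $19,251.10

$19,251.10


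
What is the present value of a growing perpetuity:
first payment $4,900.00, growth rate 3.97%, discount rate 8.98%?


Formula: PV = C / (r - g)
Spread: r - g = 0.0898 - 0.0397 = 0.0501
Substituting: PV = $4,900.00 / 0.0501
PV = $97,804.39

$97,804.39


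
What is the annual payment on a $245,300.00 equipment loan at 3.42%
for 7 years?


Formula: PMT = PV * r / (1 - (1+r)^(-n))
Denominator: 1 - (1 + 0.0342)^(-7) = 0.209743
Numerator: $245,300.00 * 0.0342 = 8389.26
PMT = 8389.26 / 0.209743 = $39,997.78

$39,997.78


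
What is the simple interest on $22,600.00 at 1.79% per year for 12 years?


Formula: I = P * r * t
Substituting: I = $22,600.00 * 0.0179 * 12
Step: I = $22,600.00 * 0.2148
I = $4,854.48

$4,854.48


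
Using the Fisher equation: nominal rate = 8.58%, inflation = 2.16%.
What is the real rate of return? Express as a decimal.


Formula: (1 + r_real) = (1 + r_nom) / (1 + inflation)
Substituting: (1 + r_real) = 1.0858 / 1.0216
(1 + r_real) = 1.062843
r_real = 1.062843 - 1 = 0.062843

0.062843


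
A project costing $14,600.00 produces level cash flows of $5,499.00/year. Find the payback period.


Formula: Payback = investment / annual cash flow
Substituting: Payback = $14,600.00 / $5,499.00
Payback = 2.655 years

2.655 years


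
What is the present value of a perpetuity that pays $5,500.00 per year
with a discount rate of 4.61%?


Formula: PV = C / r
Substituting: PV = $5,500.00 / 0.0461
PV = $119,305.86

$119,305.86


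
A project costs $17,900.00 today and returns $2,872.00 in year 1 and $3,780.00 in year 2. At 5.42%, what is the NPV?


Formula: NPV = C0 + C1/(1+r) + C2/(1+r)^2
Discount C1: $2,872.00 / (1 + 0.0542) = $2,724.34
Discount C2: $3,780.00 / (1 + 0.0542)^2 = $3,401.31
NPV = -$17,900.00 + $2,724.34 + $3,401.31 = -$11,774.35

-$11,774.35


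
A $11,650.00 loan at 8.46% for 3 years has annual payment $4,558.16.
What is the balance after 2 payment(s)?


Formula: Balance = PV*(1+r)^k - PMT*((1+r)^k - 1)/r
Growth: (1 + 0.0846)^2 = 1.176357
Accumulated factor: ((1+r)^k - 1)/r = 2.0846
Balance = $11,650.00 * 1.176357 - $4,558.16 * 2.0846
Balance = $4,202.62

$4,202.62


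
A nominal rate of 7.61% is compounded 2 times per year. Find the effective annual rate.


Formula: EAR = (1 + r/m)^m - 1
Period rate: r/m = 0.0761 / 2 = 0.03805
Compounding: (1 + 0.03805)^2 = 1.077548
EAR = 1.077548 - 1 = 0.077548

0.077548


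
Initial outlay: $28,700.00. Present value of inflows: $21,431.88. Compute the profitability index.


Formula: PI = PV(cash flows) / initial investment
Substituting: PI = $21,431.88 / $28,700.00
PI = 0.7468

0.7468


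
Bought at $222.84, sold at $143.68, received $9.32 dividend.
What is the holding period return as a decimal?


Formula: HPR = (P1 - P0 + D) / P0
Gain: $143.68 - $222.84 + $9.32 = -$69.84
HPR = -$69.84 / $222.84 = -0.3134

-0.3134


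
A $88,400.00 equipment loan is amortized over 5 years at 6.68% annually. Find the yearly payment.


Formula: PMT = PV * r / (1 - (1+r)^(-n))
Denominator: 1 - (1 + 0.0668)^(-5) = 0.276256
Numerator: $88,400.00 * 0.0668 = 5905.12
PMT = 5905.12 / 0.276256 = $21,375.53

$21,375.53


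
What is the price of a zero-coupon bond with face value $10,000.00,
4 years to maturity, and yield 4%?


Formula: Price = FV / (1 + r)^n
Substituting: Price = $10,000.00 / (1 + 0.04)^4
Discount factor: (1.04)^4 = 1.169859
Price = $10,000.00 / 1.169859 = $8,548.04

$8,548.04


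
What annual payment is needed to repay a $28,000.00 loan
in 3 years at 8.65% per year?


Formula: PMT = PV * r / (1 - (1+r)^(-n))
Denominator: 1 - (1 + 0.0865)^(-3) = 0.22033
Numerator: $28,000.00 * 0.0865 = 2422.0
PMT = 2422.0 / 0.22033 = $10,992.60

$10,992.60


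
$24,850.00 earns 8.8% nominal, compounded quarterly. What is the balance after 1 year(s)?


Formula: FV = P * (1 + r/m)^(m*t)
Period rate: r/m = 0.088 / 4 = 0.022
Total periods: m*t = 4 * 1 = 4
Growth factor: (1 + 0.022)^4 = 1.090947
FV = $24,850.00 * 1.090947 = $27,110.03

$27,110.03


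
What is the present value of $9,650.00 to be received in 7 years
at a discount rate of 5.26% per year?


Formula: PV = FV / (1 + r)^n
Substituting: PV = $9,650.00 / (1 + 0.0526)^7
Discount factor: (1.0526)^7 = 1.431672
PV = $9,650.00 / 1.431672 = $6,740.37

$6,740.37


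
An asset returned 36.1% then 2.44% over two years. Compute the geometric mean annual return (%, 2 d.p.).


Formula: Geometric mean = ((1+r1)*(1+r2))^(1/2) - 1
Product: (1 + 0.361) * (1 + 0.0244) = 1.361 * 1.0244 = 1.394208
Square root: 1.394208^0.5 = 1.180766
Geometric mean = 1.180766 - 1 = 0.180766
As percentage: 18.08%

18.08%


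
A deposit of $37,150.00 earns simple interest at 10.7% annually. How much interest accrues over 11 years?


Formula: I = P * r * t
Substituting: I = $37,150.00 * 0.107 * 11
Step: I = $37,150.00 * 1.177
I = $43,725.55

$43,725.55


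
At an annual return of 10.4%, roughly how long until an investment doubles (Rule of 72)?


Formula: Years ≈ 72 / r
Substituting: Years ≈ 72 / 10.4
Years ≈ 6.9

6.9 years


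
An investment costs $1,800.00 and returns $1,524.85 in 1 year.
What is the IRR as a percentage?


Formula: IRR = C1/C0 - 1
Substituting: IRR = $1,524.85 / $1,800.00 - 1
Ratio: 0.847139 - 1 = -0.152861
IRR = -15.2861%

-15.2861%


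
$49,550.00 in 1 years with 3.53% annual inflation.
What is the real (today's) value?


Formula: Real value = nominal / (1 + inflation)^years
Price level: (1 + 0.0353)^1 = 1.0353
Real value = $49,550.00 / 1.0353 = $47,860.52

$47,860.52


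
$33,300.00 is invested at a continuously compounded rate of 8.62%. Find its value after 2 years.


Formula: FV = P * e^(r*t)
Exponent: r*t = 0.0862 * 2 = 0.1724
e^(0.1724) = 1.188153
FV = $33,300.00 * 1.188153 = $39,565.49

$39,565.49


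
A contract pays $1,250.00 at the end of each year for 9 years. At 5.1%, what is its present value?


Formula: PV = PMT * (1 - (1+r)^(-n)) / r
Discount factor: (1 + 0.051)^(-9) = 0.63911
Bracket: 1 - 0.63911 = 0.36089
PV = $1,250.00 * 0.36089 / 0.051 = $8,845.35

$8,845.35


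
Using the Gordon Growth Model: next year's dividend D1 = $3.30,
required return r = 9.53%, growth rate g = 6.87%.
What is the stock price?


Formula: P = D1 / (r - g)
Spread: r - g = 0.0953 - 0.0687 = 0.0266
Substituting: P = $3.30 / 0.0266
P = $124.06

$124.06


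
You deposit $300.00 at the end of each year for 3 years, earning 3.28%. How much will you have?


Formula: FV = PMT * ((1+r)^n - 1) / r
Growth factor: (1 + 0.0328)^3 = 1.101663
Numerator: 1.101663 - 1 = 0.101663
FV = $300.00 * 0.101663 / 0.0328 = $929.84

$929.84


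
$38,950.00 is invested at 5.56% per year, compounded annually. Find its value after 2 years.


Formula: FV = P * (1 + r)^n
Substituting: FV = $38,950.00 * (1 + 0.0556)^2
Growth factor: (1.0556)^2 = 1.114291
FV = $38,950.00 * 1.114291 = $43,401.65

$43,401.65


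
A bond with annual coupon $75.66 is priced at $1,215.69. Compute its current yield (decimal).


Formula: Current yield = annual coupon / price
Substituting: CY = $75.66 / $1,215.69
CY = 0.062236

0.062236


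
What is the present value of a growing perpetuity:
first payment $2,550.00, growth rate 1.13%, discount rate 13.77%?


Formula: PV = C / (r - g)
Spread: r - g = 0.1377 - 0.0113 = 0.1264
Substituting: PV = $2,550.00 / 0.1264
PV = $20,174.05

$20,174.05


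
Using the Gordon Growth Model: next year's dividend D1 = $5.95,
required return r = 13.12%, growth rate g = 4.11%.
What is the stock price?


Formula: P = D1 / (r - g)
Spread: r - g = 0.1312 - 0.0411 = 0.0901
Substituting: P = $5.95 / 0.0901
P = $66.04

$66.04


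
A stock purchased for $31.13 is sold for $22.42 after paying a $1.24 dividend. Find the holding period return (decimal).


Formula: HPR = (P1 - P0 + D) / P0
Gain: $22.42 - $31.13 + $1.24 = -$7.47
HPR = -$7.47 / $31.13 = -0.24

-0.24


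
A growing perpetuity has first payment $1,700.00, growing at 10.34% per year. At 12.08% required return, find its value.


Formula: PV = C / (r - g)
Spread: r - g = 0.1208 - 0.1034 = 0.0174
Substituting: PV = $1,700.00 / 0.0174
PV = $97,701.15

$97,701.15


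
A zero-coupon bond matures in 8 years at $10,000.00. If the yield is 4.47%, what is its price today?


Formula: Price = FV / (1 + r)^n
Substituting: Price = $10,000.00 / (1 + 0.0447)^8
Discount factor: (1.0447)^8 = 1.418838
Price = $10,000.00 / 1.418838 = $7,048.02

$7,048.02


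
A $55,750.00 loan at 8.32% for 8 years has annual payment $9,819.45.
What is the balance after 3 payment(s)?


Formula: Balance = PV*(1+r)^k - PMT*((1+r)^k - 1)/r
Growth: (1 + 0.0832)^3 = 1.270943
Accumulated factor: ((1+r)^k - 1)/r = 3.256522
Balance = $55,750.00 * 1.270943 - $9,819.45 * 3.256522
Balance = $38,877.80

$38,877.80


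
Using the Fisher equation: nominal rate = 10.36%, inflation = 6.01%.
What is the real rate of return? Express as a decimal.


Formula: (1 + r_real) = (1 + r_nom) / (1 + inflation)
Substituting: (1 + r_real) = 1.1036 / 1.0601
(1 + r_real) = 1.041034
r_real = 1.041034 - 1 = 0.041034

0.041034


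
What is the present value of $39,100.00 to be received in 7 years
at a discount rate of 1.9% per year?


Formula: PV = FV / (1 + r)^n
Substituting: PV = $39,100.00 / (1 + 0.019)^7
Discount factor: (1.019)^7 = 1.140826
PV = $39,100.00 / 1.140826 = $34,273.42

$34,273.42


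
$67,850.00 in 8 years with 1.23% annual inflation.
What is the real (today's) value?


Formula: Real value = nominal / (1 + inflation)^years
Price level: (1 + 0.0123)^8 = 1.102742
Real value = $67,850.00 / 1.102742 = $61,528.45

$61,528.45


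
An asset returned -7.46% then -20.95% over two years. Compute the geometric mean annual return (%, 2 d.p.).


Formula: Geometric mean = ((1+r1)*(1+r2))^(1/2) - 1
Product: (1 + -0.0746) * (1 + -0.2095) = 0.9254 * 0.7905 = 0.731529
Square root: 0.731529^0.5 = 0.855295
Geometric mean = 0.855295 - 1 = -0.144705
As percentage: -14.47%

-14.47%
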